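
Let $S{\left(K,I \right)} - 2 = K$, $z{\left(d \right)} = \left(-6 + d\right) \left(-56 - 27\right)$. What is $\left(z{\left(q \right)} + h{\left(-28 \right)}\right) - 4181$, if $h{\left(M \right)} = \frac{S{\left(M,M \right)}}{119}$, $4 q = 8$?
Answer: $- \frac{458057}{119} \approx -3849.2$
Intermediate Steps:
$q = 2$ ($q = \frac{1}{4} \cdot 8 = 2$)
$z{\left(d \right)} = 498 - 83 d$ ($z{\left(d \right)} = \left(-6 + d\right) \left(-83\right) = 498 - 83 d$)
$S{\left(K,I \right)} = 2 + K$
$h{\left(M \right)} = \frac{2}{119} + \frac{M}{119}$ ($h{\left(M \right)} = \frac{2 + M}{119} = \left(2 + M\right) \frac{1}{119} = \frac{2}{119} + \frac{M}{119}$)
$\left(z{\left(q \right)} + h{\left(-28 \right)}\right) - 4181 = \left(\left(498 - 166\right) + \left(\frac{2}{119} + \frac{1}{119} \left(-28\right)\right)\right) - 4181 = \left(\left(498 - 166\right) + \left(\frac{2}{119} - \frac{4}{17}\right)\right) - 4181 = \left(332 - \frac{26}{119}\right) - 4181 = \frac{39482}{119} - 4181 = - \frac{458057}{119}$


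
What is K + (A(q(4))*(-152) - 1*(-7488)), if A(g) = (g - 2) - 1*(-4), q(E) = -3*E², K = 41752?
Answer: 56232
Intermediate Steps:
A(g) = 2 + g (A(g) = (-2 + g) + 4 = 2 + g)
K + (A(q(4))*(-152) - 1*(-7488)) = 41752 + ((2 - 3*4²)*(-152) - 1*(-7488)) = 41752 + ((2 - 3*16)*(-152) + 7488) = 41752 + ((2 - 48)*(-152) + 7488) = 41752 + (-46*(-152) + 7488) = 41752 + (6992 + 7488) = 41752 + 14480 = 56232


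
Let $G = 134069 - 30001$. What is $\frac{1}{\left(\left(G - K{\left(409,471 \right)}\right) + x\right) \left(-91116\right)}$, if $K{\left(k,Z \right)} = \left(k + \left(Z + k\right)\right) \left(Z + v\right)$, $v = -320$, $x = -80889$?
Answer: $\frac{1}{15622749360} \approx 6.4009 \cdot 10^{-11}$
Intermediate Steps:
$G = 104068$
$K{\left(k,Z \right)} = \left(-320 + Z\right) \left(Z + 2 k\right)$ ($K{\left(k,Z \right)} = \left(k + \left(Z + k\right)\right) \left(Z - 320\right) = \left(Z + 2 k\right) \left(-320 + Z\right) = \left(-320 + Z\right) \left(Z + 2 k\right)$)
$\frac{1}{\left(\left(G - K{\left(409,471 \right)}\right) + x\right) \left(-91116\right)} = \frac{1}{\left(\left(104068 - \left(471^{2} - 261760 - 150720 + 2 \cdot 471 \cdot 409\right)\right) - 80889\right) \left(-91116\right)} = \frac{1}{\left(104068 - \left(221841 - 261760 - 150720 + 385278\right)\right) - 80889} \left(- \frac{1}{91116}\right) = \frac{1}{\left(104068 - 194639\right) - 80889} \left(- \frac{1}{91116}\right) = \frac{1}{-90571 - 80889} \left(- \frac{1}{91116}\right) = \frac{1}{-171460} \left(- \frac{1}{91116}\right) = \left(- \frac{1}{171460}\right) \left(- \frac{1}{91116}\right) = \frac{1}{15622749360}$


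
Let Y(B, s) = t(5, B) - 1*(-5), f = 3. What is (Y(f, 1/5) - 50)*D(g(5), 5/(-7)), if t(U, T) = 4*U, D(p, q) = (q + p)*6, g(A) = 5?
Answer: -4500/7 ≈ -642.86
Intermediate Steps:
D(p, q) = 6*p + 6*q (D(p, q) = (p + q)*6 = 6*p + 6*q)
Y(B, s) = 25 (Y(B, s) = 4*5 - 1*(-5) = 20 + 5 = 25)
(Y(f, 1/5) - 50)*D(g(5), 5/(-7)) = (25 - 50)*(6*5 + 6*(5/(-7))) = -25*(30 + 6*(5*(-⅐))) = -25*(30 + 6*(-5/7)) = -25*(30 - 30/7) = -25*180/7 = -4500/7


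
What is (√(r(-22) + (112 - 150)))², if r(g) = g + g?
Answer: -82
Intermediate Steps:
r(g) = 2*g
(√(r(-22) + (112 - 150)))² = (√(2*(-22) + (112 - 150)))² = (√(-44 - 38))² = (√(-82))² = (I*√82)² = -82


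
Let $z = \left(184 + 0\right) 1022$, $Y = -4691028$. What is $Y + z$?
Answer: $-4502980$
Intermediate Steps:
$z = 188048$ ($z = 184 \cdot 1022 = 188048$)
$Y + z = -4691028 + 188048 = -4502980$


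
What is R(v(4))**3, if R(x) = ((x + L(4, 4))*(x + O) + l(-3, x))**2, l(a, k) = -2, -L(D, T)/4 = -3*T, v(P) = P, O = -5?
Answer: 24794911296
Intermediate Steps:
L(D, T) = 12*T (L(D, T) = -(-12)*T = 12*T)
R(x) = (-2 + (-5 + x)*(48 + x))**2 (R(x) = ((x + 12*4)*(x - 5) - 2)**2 = ((x + 48)*(-5 + x) - 2)**2 = ((48 + x)*(-5 + x) - 2)**2 = ((-5 + x)*(48 + x) - 2)**2 = (-2 + (-5 + x)*(48 + x))**2)
R(v(4))**3 = ((-242 + 4**2 + 43*4)**2)**3 = ((-242 + 16 + 172)**2)**3 = ((-54)**2)**3 = 2916**3 = 24794911296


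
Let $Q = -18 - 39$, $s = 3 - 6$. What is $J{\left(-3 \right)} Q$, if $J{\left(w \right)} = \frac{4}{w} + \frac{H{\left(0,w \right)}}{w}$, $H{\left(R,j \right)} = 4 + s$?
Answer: $95$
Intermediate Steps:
$s = -3$ ($s = 3 - 6 = -3$)
$Q = -57$ ($Q = -18 - 39 = -57$)
$H{\left(R,j \right)} = 1$ ($H{\left(R,j \right)} = 4 - 3 = 1$)
$J{\left(w \right)} = \frac{5}{w}$ ($J{\left(w \right)} = \frac{4}{w} + 1 \frac{1}{w} = \frac{4}{w} + \frac{1}{w} = \frac{5}{w}$)
$J{\left(-3 \right)} Q = \frac{5}{-3} \left(-57\right) = 5 \left(- \frac{1}{3}\right) \left(-57\right) = \left(- \frac{5}{3}\right) \left(-57\right) = 95$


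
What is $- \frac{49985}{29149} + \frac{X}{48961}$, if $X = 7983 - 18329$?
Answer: $- \frac{2748891139}{1427164189} \approx -1.9261$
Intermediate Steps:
$X = -10346$
$- \frac{49985}{29149} + \frac{X}{48961} = - \frac{49985}{29149} - \frac{10346}{48961} = - \frac{2748891139}{1427164189}$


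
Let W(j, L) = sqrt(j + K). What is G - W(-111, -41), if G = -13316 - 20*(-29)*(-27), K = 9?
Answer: -28976 - I*sqrt(102) ≈ -28976.0 - 10.1*I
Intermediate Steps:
W(j, L) = sqrt(9 + j) (W(j, L) = sqrt(j + 9) = sqrt(9 + j))
G = -28976 (G = -13316 + 580*(-27) = -13316 - 15660 = -28976)
G - W(-111, -41) = -28976 - sqrt(9 - 111) = -28976 - sqrt(-102) = -28976 - I*sqrt(102)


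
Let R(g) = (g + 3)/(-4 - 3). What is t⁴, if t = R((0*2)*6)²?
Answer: 6561/5764801 ≈ 0.0011381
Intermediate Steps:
R(g) = -3/7 - g/7 (R(g) = (3 + g)/(-7) = (3 + g)*(-⅐) = -3/7 - g/7)
t = 9/49 (t = (-3/7 - 0*2*6/7)² = (-3/7 - 0*6)² = (-3/7 - ⅐*0)² = (-3/7 + 0)² = (-3/7)² = 9/49 ≈ 0.18367)
t⁴ = (9/49)⁴ = 6561/5764801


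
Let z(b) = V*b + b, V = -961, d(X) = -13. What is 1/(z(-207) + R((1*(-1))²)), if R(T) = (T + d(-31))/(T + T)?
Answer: 1/198714 ≈ 5.0324e-6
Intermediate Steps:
R(T) = (-13 + T)/(2*T) (R(T) = (T - 13)/(T + T) = (-13 + T)/((2*T)) = (-13 + T)*(1/(2*T)) = (-13 + T)/(2*T))
z(b) = -960*b (z(b) = -961*b + b = -960*b)
1/(z(-207) + R((1*(-1))²)) = 1/(-960*(-207) + (-13 + (1*(-1))²)/(2*((1*(-1))²))) = 1/(198720 + (-13 + (-1)²)/(2*((-1)²))) = 1/(198720 + (½)*(-13 + 1)/1) = 1/(198720 + (½)*1*(-12)) = 1/(198720 - 6) = 1/198714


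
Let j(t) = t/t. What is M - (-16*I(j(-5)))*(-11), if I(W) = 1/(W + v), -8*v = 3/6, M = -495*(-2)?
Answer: 12034/15 ≈ 802.27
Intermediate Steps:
j(t) = 1
M = 990
v = -1/16 (v = -3/(8*6) = -⅛*½ = -1/16 ≈ -0.062500)
I(W) = 1/(-1/16 + W) (I(W) = 1/(W - 1/16) = 1/(-1/16 + W))
M - (-16*I(j(-5)))*(-11) = 990 - (-256/(-1 + 16*1))*(-11) = 990 - (-256/(-1 + 16))*(-11) = 990 - (-256/15)*(-11) = 990 - (-16*16/15)*(-11) = 990 - (-256)*(-11)/15 = 990 - 1*2816/15 = 990 - 2816/15 = 12034/15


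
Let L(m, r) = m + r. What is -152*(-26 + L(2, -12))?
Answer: 5472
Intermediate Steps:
-152*(-26 + L(2, -12)) = -152*(-26 + (2 - 12)) = -152*(-26 - 10) = -152*(-36) = 5472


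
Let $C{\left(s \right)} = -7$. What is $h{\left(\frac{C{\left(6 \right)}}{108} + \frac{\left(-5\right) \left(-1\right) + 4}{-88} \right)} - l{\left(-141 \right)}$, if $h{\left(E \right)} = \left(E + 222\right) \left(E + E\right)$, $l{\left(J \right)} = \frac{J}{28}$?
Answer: $- \frac{1365241673}{19758816} \approx -69.095$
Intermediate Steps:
$l{\left(J \right)} = \frac{J}{28}$ ($l{\left(J \right)} = J \frac{1}{28} = \frac{J}{28}$)
$h{\left(E \right)} = 2 E \left(222 + E\right)$ ($h{\left(E \right)} = \left(222 + E\right) 2 E = 2 E \left(222 + E\right)$)
$h{\left(\frac{C{\left(6 \right)}}{108} + \frac{\left(-5\right) \left(-1\right) + 4}{-88} \right)} - l{\left(-141 \right)} = 2 \left(- \frac{7}{108} + \frac{\left(-5\right) \left(-1\right) + 4}{-88}\right) \left(222 + \left(- \frac{7}{108} + \frac{\left(-5\right) \left(-1\right) + 4}{-88}\right)\right) - \frac{1}{28} \left(-141\right) = 2 \left(\left(-7\right) \frac{1}{108} + \left(5 + 4\right) \left(- \frac{1}{88}\right)\right) \left(222 + \left(\left(-7\right) \frac{1}{108} + \left(5 + 4\right) \left(- \frac{1}{88}\right)\right)\right) - - \frac{141}{28} = 2 \left(- \frac{7}{108} + 9 \left(- \frac{1}{88}\right)\right) \left(222 + \left(- \frac{7}{108} + 9 \left(- \frac{1}{88}\right)\right)\right) + \frac{141}{28} = 2 \left(- \frac{7}{108} - \frac{9}{88}\right) \left(222 - \frac{397}{2376}\right) + \frac{141}{28} = 2 \left(- \frac{397}{2376}\right) \left(222 - \frac{397}{2376}\right) + \frac{141}{28} = 2 \left(- \frac{397}{2376}\right) \frac{527075}{2376} + \frac{141}{28} = - \frac{209248775}{2822688} + \frac{141}{28} = - \frac{1365241673}{19758816}$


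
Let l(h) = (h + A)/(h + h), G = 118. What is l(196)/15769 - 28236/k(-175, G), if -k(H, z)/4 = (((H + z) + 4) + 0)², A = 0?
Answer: 222629551/88590242 ≈ 2.5130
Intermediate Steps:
l(h) = ½ (l(h) = (h + 0)/(h + h) = h/((2*h)) = h*(1/(2*h)) = ½)
k(H, z) = -4*(4 + H + z)² (k(H, z) = -4*(((H + z) + 4) + 0)² = -4*((4 + H + z) + 0)² = -4*(4 + H + z)²)
l(196)/15769 - 28236/k(-175, G) = (½)/15769 - 28236*(-1/(4*(4 - 175 + 118)²)) = (½)*(1/15769) - 28236/((-4*(-53)²)) = 1/31538 - 28236/((-4*2809)) = 1/31538 - 28236/(-11236) = 1/31538 - 28236*(-1/11236) = 1/31538 + 7059/2809 = 222629551/88590242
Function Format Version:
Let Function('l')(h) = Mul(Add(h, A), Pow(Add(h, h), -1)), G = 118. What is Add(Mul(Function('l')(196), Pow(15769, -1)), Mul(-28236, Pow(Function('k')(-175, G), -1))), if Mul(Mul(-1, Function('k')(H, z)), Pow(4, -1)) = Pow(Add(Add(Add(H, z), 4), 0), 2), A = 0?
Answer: Rational(222629551, 88590242) ≈ 2.5130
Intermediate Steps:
Function('l')(h) = Rational(1, 2) (Function('l')(h) = Mul(Add(h, 0), Pow(Add(h, h), -1)) = Mul(h, Pow(Mul(2, h), -1)) = Mul(h, Mul(Rational(1, 2), Pow(h, -1))) = Rational(1, 2))
Function('k')(H, z) = Mul(-4, Pow(Add(4, H, z), 2)) (Function('k')(H, z) = Mul(-4, Pow(Add(Add(Add(H, z), 4), 0), 2)) = Mul(-4, Pow(Add(Add(4, H, z), 0), 2)) = Mul(-4, Pow(Add(4, H, z), 2)))
Add(Mul(Function('l')(196), Pow(15769, -1)), Mul(-28236, Pow(Function('k')(-175, G), -1))) = Add(Mul(Rational(1, 2), Pow(15769, -1)), Mul(-28236, Pow(Mul(-4, Pow(Add(4, -175, 118), 2)), -1))) = Add(Mul(Rational(1, 2), Rational(1, 15769)), Mul(-28236, Pow(Mul(-4, Pow(-53, 2)), -1))) = Add(Rational(1, 31538), Mul(-28236, Pow(Mul(-4, 2809), -1))) = Add(Rational(1, 31538), Mul(-28236, Pow(-11236, -1))) = Add(Rational(1, 31538), Mul(-28236, Rational(-1, 11236))) = Add(Rational(1, 31538), Rational(7059, 2809)) = Rational(222629551, 88590242)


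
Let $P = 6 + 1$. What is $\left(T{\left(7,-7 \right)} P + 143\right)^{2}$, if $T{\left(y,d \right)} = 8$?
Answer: $39601$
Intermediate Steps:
$P = 7$
$\left(T{\left(7,-7 \right)} P + 143\right)^{2} = \left(8 \cdot 7 + 143\right)^{2} = \left(56 + 143\right)^{2} = 199^{2} = 39601$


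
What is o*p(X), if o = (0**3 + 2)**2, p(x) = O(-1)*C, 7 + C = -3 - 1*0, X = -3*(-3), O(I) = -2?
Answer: 80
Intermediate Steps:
X = 9
C = -10 (C = -7 + (-3 - 1*0) = -7 + (-3 + 0) = -7 - 3 = -10)
p(x) = 20 (p(x) = -2*(-10) = 20)
o = 4 (o = (0 + 2)**2 = 2**2 = 4)
o*p(X) = 4*20 = 80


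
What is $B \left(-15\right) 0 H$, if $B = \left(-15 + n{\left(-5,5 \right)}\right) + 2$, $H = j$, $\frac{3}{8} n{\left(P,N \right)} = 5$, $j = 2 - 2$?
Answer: $0$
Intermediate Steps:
$j = 0$ ($j = 2 - 2 = 0$)
$n{\left(P,N \right)} = \frac{40}{3}$ ($n{\left(P,N \right)} = \frac{8}{3} \cdot 5 = \frac{40}{3}$)
$H = 0$
$B = \frac{1}{3}$ ($B = \left(-15 + \frac{40}{3}\right) + 2 = - \frac{5}{3} + 2 = \frac{1}{3} \approx 0.33333$)
$B \left(-15\right) 0 H = \frac{1}{3} \left(-15\right) 0 \cdot 0 = \left(-5\right) 0 = 0$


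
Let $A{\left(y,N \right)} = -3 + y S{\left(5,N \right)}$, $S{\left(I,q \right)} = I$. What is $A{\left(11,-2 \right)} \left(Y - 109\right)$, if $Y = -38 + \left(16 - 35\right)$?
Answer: $-8632$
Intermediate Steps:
$A{\left(y,N \right)} = -3 + 5 y$ ($A{\left(y,N \right)} = -3 + y 5 = -3 + 5 y$)
$Y = -57$ ($Y = -38 + \left(16 - 35\right) = -38 - 19 = -57$)
$A{\left(11,-2 \right)} \left(Y - 109\right) = \left(-3 + 5 \cdot 11\right) \left(-57 - 109\right) = \left(-3 + 55\right) \left(-166\right) = 52 \left(-166\right) = -8632$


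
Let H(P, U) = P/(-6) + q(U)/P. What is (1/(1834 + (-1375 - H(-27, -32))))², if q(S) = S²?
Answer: 2916/707081281 ≈ 4.1240e-6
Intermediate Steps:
H(P, U) = -P/6 + U²/P (H(P, U) = P/(-6) + U²/P = P*(-⅙) + U²/P = -P/6 + U²/P)
(1/(1834 + (-1375 - H(-27, -32))))² = (1/(1834 + (-1375 - (-⅙*(-27) + (-32)²/(-27)))))² = (1/(1834 + (-1375 - (9/2 - 1/27*1024))))² = (1/(1834 + (-1375 - (9/2 - 1024/27))))² = (1/(1834 + (-1375 - 1*(-1805/54))))² = (1/(1834 + (-1375 + 1805/54)))² = (1/(1834 - 72445/54))² = (1/(26591/54))² = (54/26591)² = 2916/707081281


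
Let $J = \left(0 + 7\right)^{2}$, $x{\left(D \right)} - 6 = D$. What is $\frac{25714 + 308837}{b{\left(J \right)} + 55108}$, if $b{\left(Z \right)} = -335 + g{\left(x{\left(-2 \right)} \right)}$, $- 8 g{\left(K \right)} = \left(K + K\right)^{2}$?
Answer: $\frac{111517}{18255} \approx 6.1088$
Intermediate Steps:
$x{\left(D \right)} = 6 + D$
$J = 49$ ($J = 7^{2} = 49$)
$g{\left(K \right)} = - \frac{K^{2}}{2}$ ($g{\left(K \right)} = - \frac{\left(K + K\right)^{2}}{8} = - \frac{\left(2 K\right)^{2}}{8} = - \frac{4 K^{2}}{8} = - \frac{K^{2}}{2}$)
$b{\left(Z \right)} = -343$ ($b{\left(Z \right)} = -335 - \frac{\left(6 - 2\right)^{2}}{2} = -335 - \frac{4^{2}}{2} = -335 - 8 = -343$)
$\frac{25714 + 308837}{b{\left(J \right)} + 55108} = \frac{25714 + 308837}{-343 + 55108} = \frac{334551}{54765} = 334551 \cdot \frac{1}{54765} = \frac{111517}{18255}$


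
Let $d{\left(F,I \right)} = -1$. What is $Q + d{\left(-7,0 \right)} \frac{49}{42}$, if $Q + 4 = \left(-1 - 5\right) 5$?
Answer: $- \frac{211}{6} \approx -35.167$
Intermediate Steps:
$Q = -34$ ($Q = -4 + \left(-1 - 5\right) 5 = -4 - 30 = -34$)
$Q + d{\left(-7,0 \right)} \frac{49}{42} = -34 - \frac{49}{42} = -34 - 49 \cdot \frac{1}{42} = -34 - \frac{7}{6} = - \frac{211}{6}$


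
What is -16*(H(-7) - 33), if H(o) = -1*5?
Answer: 608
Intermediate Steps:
H(o) = -5
-16*(H(-7) - 33) = -16*(-5 - 33) = -16*(-38) = 608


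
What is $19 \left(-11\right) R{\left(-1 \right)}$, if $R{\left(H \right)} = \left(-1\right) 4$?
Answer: $836$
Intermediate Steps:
$R{\left(H \right)} = -4$
$19 \left(-11\right) R{\left(-1 \right)} = 19 \left(-11\right) \left(-4\right) = \left(-209\right) \left(-4\right) = 836$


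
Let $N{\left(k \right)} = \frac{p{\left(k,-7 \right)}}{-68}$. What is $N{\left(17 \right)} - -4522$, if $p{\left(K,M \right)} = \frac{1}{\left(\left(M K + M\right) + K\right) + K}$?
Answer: $\frac{28289633}{6256} \approx 4522.0$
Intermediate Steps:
$p{\left(K,M \right)} = \frac{1}{M + 2 K + K M}$ ($p{\left(K,M \right)} = \frac{1}{\left(\left(K M + M\right) + K\right) + K} = \frac{1}{\left(\left(M + K M\right) + K\right) + K} = \frac{1}{\left(K + M + K M\right) + K} = \frac{1}{M + 2 K + K M}$)
$N{\left(k \right)} = - \frac{1}{68 \left(-7 - 5 k\right)}$ ($N{\left(k \right)} = \frac{1}{\left(-7 + 2 k + k \left(-7\right)\right) \left(-68\right)} = \frac{1}{-7 + 2 k - 7 k} \left(- \frac{1}{68}\right) = \frac{1}{-7 - 5 k} \left(- \frac{1}{68}\right) = - \frac{1}{68 \left(-7 - 5 k\right)}$)
$N{\left(17 \right)} - -4522 = \frac{1}{68 \left(7 + 5 \cdot 17\right)} - -4522 = \frac{1}{68 \left(7 + 85\right)} + 4522 = \frac{1}{68 \cdot 92} + 4522 = \frac{1}{68} \cdot \frac{1}{92} + 4522 = \frac{1}{6256} + 4522 = \frac{28289633}{6256}$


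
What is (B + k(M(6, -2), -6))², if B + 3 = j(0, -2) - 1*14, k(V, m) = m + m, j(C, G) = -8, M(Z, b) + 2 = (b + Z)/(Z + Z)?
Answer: 1369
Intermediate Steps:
M(Z, b) = -2 + (Z + b)/(2*Z) (M(Z, b) = -2 + (b + Z)/(Z + Z) = -2 + (Z + b)/((2*Z)) = -2 + (Z + b)*(1/(2*Z)) = -2 + (Z + b)/(2*Z))
k(V, m) = 2*m
B = -25 (B = -3 + (-8 - 1*14) = -3 + (-8 - 14) = -3 - 22 = -25)
(B + k(M(6, -2), -6))² = (-25 + 2*(-6))² = (-25 - 12)² = (-37)² = 1369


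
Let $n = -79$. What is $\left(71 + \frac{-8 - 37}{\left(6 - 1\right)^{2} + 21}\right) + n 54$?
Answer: $- \frac{193015}{46} \approx -4196.0$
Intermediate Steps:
$\left(71 + \frac{-8 - 37}{\left(6 - 1\right)^{2} + 21}\right) + n 54 = \left(71 + \frac{-8 - 37}{\left(6 - 1\right)^{2} + 21}\right) - 4266 = \left(71 - \frac{45}{5^{2} + 21}\right) - 4266 = \left(71 - \frac{45}{25 + 21}\right) - 4266 = \left(71 - \frac{45}{46}\right) - 4266 = \frac{3221}{46} - 4266 = - \frac{193015}{46}$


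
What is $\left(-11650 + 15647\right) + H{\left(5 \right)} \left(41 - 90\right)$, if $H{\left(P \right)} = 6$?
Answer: $3703$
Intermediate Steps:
$\left(-11650 + 15647\right) + H{\left(5 \right)} \left(41 - 90\right) = \left(-11650 + 15647\right) + 6 \left(41 - 90\right) = 3997 + 6 \left(-49\right) = 3997 - 294 = 3703$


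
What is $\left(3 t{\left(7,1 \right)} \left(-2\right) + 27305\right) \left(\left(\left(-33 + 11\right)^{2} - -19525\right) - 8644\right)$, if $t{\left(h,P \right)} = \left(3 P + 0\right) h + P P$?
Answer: $308821145$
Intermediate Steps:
$t{\left(h,P \right)} = P^{2} + 3 P h$ ($t{\left(h,P \right)} = 3 P h + P^{2} = P^{2} + 3 P h$)
$\left(3 t{\left(7,1 \right)} \left(-2\right) + 27305\right) \left(\left(\left(-33 + 11\right)^{2} - -19525\right) - 8644\right) = \left(3 \cdot 1 \left(1 + 3 \cdot 7\right) \left(-2\right) + 27305\right) \left(\left(\left(-33 + 11\right)^{2} - -19525\right) - 8644\right) = \left(3 \cdot 1 \left(1 + 21\right) \left(-2\right) + 27305\right) \left(\left(\left(-22\right)^{2} + 19525\right) - 8644\right) = \left(3 \cdot 1 \cdot 22 \left(-2\right) + 27305\right) \left(\left(484 + 19525\right) - 8644\right) = \left(3 \cdot 22 \left(-2\right) + 27305\right) \left(20009 - 8644\right) = \left(66 \left(-2\right) + 27305\right) 11365 = \left(-132 + 27305\right) 11365 = 27173 \cdot 11365 = 308821145$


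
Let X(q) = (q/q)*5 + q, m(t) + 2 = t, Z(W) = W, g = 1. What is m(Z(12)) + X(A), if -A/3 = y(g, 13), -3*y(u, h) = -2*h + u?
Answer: -10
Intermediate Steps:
y(u, h) = -u/3 + 2*h/3 (y(u, h) = -(-2*h + u)/3 = -(u - 2*h)/3 = -u/3 + 2*h/3)
m(t) = -2 + t
A = -25 (A = -3*(-⅓*1 + (⅔)*13) = -3*(-⅓ + 26/3) = -3*25/3 = -25)
X(q) = 5 + q (X(q) = 1*5 + q = 5 + q)
m(Z(12)) + X(A) = (-2 + 12) + (5 - 25) = 10 - 20 = -10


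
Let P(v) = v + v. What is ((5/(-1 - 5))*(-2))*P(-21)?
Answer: -70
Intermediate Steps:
P(v) = 2*v
((5/(-1 - 5))*(-2))*P(-21) = ((5/(-1 - 5))*(-2))*(2*(-21)) = ((5/(-6))*(-2))*(-42) = ((5*(-⅙))*(-2))*(-42) = -⅚*(-2)*(-42) = (5/3)*(-42) = -70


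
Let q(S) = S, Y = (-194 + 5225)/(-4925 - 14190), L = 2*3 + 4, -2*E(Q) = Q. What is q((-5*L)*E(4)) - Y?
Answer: 1916531/19115 ≈ 100.26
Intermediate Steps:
E(Q) = -Q/2
L = 10 (L = 6 + 4 = 10)
Y = -5031/19115 (Y = 5031/(-19115) = 5031*(-1/19115) = -5031/19115 ≈ -0.26320)
q((-5*L)*E(4)) - Y = (-5*10)*(-1/2*4) - 1*(-5031/19115) = -50*(-2) + 5031/19115 = 100 + 5031/19115 = 1916531/19115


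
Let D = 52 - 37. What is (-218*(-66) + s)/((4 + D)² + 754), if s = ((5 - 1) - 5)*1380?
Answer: 13008/1115 ≈ 11.666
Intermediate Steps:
D = 15
s = -1380 (s = (4 - 5)*1380 = -1*1380 = -1380)
(-218*(-66) + s)/((4 + D)² + 754) = (-218*(-66) - 1380)/((4 + 15)² + 754) = (14388 - 1380)/(19² + 754) = 13008/(361 + 754) = 13008/1115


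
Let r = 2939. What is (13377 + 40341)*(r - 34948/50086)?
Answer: 3952780101354/25043 ≈ 1.5784e+8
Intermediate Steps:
(13377 + 40341)*(r - 34948/50086) = (13377 + 40341)*(2939 - 34948/50086) = 53718*(2939 - 34948*1/50086) = 53718*(2939 - 17474/25043) = 53718*(73583903/25043) = 3952780101354/25043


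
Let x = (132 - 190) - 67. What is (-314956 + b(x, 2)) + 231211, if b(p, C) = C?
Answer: -83743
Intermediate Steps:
x = -125 (x = -58 - 67 = -125)
(-314956 + b(x, 2)) + 231211 = (-314956 + 2) + 231211 = -314954 + 231211 = -83743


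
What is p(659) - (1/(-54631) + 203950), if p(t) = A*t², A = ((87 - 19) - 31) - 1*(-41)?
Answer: 1839424021809/54631 ≈ 3.3670e+7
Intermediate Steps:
A = 78 (A = (68 - 31) + 41 = 37 + 41 = 78)
p(t) = 78*t²
p(659) - (1/(-54631) + 203950) = 78*659² - (1/(-54631) + 203950) = 78*434281 - (-1/54631 + 203950) = 33873918 - 1*11141992449/54631 = 33873918 - 11141992449/54631 = 1839424021809/54631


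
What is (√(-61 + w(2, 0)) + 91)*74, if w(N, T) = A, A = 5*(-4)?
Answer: 6734 + 666*I ≈ 6734.0 + 666.0*I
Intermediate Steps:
A = -20
w(N, T) = -20
(√(-61 + w(2, 0)) + 91)*74 = (√(-61 - 20) + 91)*74 = (√(-81) + 91)*74 = (9*I + 91)*74 = (91 + 9*I)*74 = 6734 + 666*I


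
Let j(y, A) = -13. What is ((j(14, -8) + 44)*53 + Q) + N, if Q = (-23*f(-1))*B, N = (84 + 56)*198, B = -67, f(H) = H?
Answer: 27822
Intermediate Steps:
N = 27720 (N = 140*198 = 27720)
Q = -1541 (Q = -23*(-1)*(-67) = 23*(-67) = -1541)
((j(14, -8) + 44)*53 + Q) + N = ((-13 + 44)*53 - 1541) + 27720 = (31*53 - 1541) + 27720 = (1643 - 1541) + 27720 = 102 + 27720 = 27822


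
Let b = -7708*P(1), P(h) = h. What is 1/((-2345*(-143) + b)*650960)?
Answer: 1/213272071920 ≈ 4.6888e-12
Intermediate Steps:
b = -7708 (b = -7708*1 = -7708)
1/((-2345*(-143) + b)*650960) = 1/(-2345*(-143) - 7708*650960) = (1/650960)/(335335 - 7708) = (1/650960)/327627 = (1/327627)*(1/650960) = 1/213272071920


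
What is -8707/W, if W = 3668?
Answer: -8707/3668 ≈ -2.3738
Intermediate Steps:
-8707/W = -8707/3668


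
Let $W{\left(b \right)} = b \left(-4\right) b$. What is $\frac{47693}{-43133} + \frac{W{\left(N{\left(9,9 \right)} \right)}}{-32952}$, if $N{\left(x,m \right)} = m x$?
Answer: $- \frac{36633107}{118443218} \approx -0.30929$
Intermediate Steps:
$W{\left(b \right)} = - 4 b^{2}$ ($W{\left(b \right)} = - 4 b b = - 4 b^{2}$)
$\frac{47693}{-43133} + \frac{W{\left(N{\left(9,9 \right)} \right)}}{-32952} = \frac{47693}{-43133} + \frac{\left(-4\right) \left(9 \cdot 9\right)^{2}}{-32952} = 47693 \left(- \frac{1}{43133}\right) + - 4 \cdot 81^{2} \left(- \frac{1}{32952}\right) = - \frac{47693}{43133} + \left(-4\right) 6561 \left(- \frac{1}{32952}\right) = - \frac{47693}{43133} - - \frac{2187}{2746} = - \frac{47693}{43133} + \frac{2187}{2746} = - \frac{36633107}{118443218}$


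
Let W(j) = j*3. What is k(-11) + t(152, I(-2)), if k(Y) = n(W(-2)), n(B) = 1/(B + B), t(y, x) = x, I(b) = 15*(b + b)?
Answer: -721/12 ≈ -60.083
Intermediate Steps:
I(b) = 30*b (I(b) = 15*(2*b) = 30*b)
W(j) = 3*j
n(B) = 1/(2*B)
k(Y) = -1/12 (k(Y) = 1/(2*((3*(-2)))) = (1/2)/(-6) = (1/2)*(-1/6) = -1/12)
k(-11) + t(152, I(-2)) = -1/12 + 30*(-2) = -1/12 - 60 = -721/12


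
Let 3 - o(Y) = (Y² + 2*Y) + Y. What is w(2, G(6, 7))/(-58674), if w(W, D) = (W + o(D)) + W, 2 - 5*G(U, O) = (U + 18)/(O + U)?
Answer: -9727/82632550 ≈ -0.00011771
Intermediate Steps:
G(U, O) = ⅖ - (18 + U)/(5*(O + U)) (G(U, O) = ⅖ - (U + 18)/(5*(O + U)) = ⅖ - (18 + U)/(5*(O + U)))
o(Y) = 3 - Y² - 3*Y (o(Y) = 3 - ((Y² + 2*Y) + Y) = 3 - (Y² + 3*Y) = 3 + (-Y² - 3*Y) = 3 - Y² - 3*Y)
w(W, D) = 3 - D² - 3*D + 2*W (w(W, D) = (W + (3 - D² - 3*D)) + W = (3 + W - D² - 3*D) + W = 3 - D² - 3*D + 2*W)
w(2, G(6, 7))/(-58674) = (3 - ((-18 + 6 + 2*7)/(5*(7 + 6)))² - 3*(-18 + 6 + 2*7)/(5*(7 + 6)) + 2*2)/(-58674) = (3 - ((⅕)*(-18 + 6 + 14)/13)² - 3*(-18 + 6 + 14)/(5*13) + 4)*(-1/58674) = (3 - ((⅕)*(1/13)*2)² - 3*2/(5*13) + 4)*(-1/58674) = (3 - (2/65)² - 3*2/65 + 4)*(-1/58674) = (3 - 1*4/4225 - 6/65 + 4)*(-1/58674) = (3 - 4/4225 - 6/65 + 4)*(-1/58674) = (29181/4225)*(-1/58674) = -9727/82632550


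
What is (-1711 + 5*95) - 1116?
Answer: -2352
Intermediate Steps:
(-1711 + 5*95) - 1116 = (-1711 + 475) - 1116 = -1236 - 1116 = -2352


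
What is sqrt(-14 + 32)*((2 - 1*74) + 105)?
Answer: 99*sqrt(2) ≈ 140.01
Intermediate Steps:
sqrt(-14 + 32)*((2 - 1*74) + 105) = sqrt(18)*((2 - 74) + 105) = (3*sqrt(2))*(-72 + 105) = (3*sqrt(2))*33 = 99*sqrt(2)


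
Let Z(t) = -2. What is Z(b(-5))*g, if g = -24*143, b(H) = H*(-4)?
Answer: 6864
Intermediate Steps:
b(H) = -4*H
g = -3432
Z(b(-5))*g = -2*(-3432) = 6864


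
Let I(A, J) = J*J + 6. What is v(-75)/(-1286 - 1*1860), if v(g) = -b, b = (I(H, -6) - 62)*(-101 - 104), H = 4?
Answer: 2050/1573 ≈ 1.3032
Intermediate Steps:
I(A, J) = 6 + J² (I(A, J) = J² + 6 = 6 + J²)
b = 4100 (b = ((6 + (-6)²) - 62)*(-101 - 104) = ((6 + 36) - 62)*(-205) = (42 - 62)*(-205) = -20*(-205) = 4100)
v(g) = -4100 (v(g) = -1*4100 = -4100)
v(-75)/(-1286 - 1*1860) = -4100/(-1286 - 1*1860) = -4100/(-1286 - 1860) = -4100/(-3146) = -4100*(-1/3146) = 2050/1573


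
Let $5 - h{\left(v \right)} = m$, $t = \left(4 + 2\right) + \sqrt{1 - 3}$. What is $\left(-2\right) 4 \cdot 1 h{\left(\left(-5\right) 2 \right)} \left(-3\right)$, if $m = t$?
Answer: $-24 - 24 i \sqrt{2} \approx -24.0 - 33.941 i$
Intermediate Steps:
$t = 6 + i \sqrt{2}$ ($t = 6 + \sqrt{-2} = 6 + i \sqrt{2} \approx 6.0 + 1.4142 i$)
$m = 6 + i \sqrt{2} \approx 6.0 + 1.4142 i$
$h{\left(v \right)} = -1 - i \sqrt{2}$ ($h{\left(v \right)} = 5 - \left(6 + i \sqrt{2}\right) = -1 - i \sqrt{2}$)
$\left(-2\right) 4 \cdot 1 h{\left(\left(-5\right) 2 \right)} \left(-3\right) = \left(-2\right) 4 \cdot 1 \left(-1 - i \sqrt{2}\right) \left(-3\right) = \left(-8\right) 1 \left(-1 - i \sqrt{2}\right) \left(-3\right) = - 8 \left(-1 - i \sqrt{2}\right) \left(-3\right) = \left(8 + 8 i \sqrt{2}\right) \left(-3\right) = -24 - 24 i \sqrt{2}$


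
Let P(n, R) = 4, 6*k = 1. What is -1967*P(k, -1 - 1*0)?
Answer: -7868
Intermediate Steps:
k = ⅙ (k = (⅙)*1 = ⅙ ≈ 0.16667)
-1967*P(k, -1 - 1*0) = -1967*4 = -7868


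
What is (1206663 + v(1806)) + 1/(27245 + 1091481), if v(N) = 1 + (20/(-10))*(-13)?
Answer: 1349955476941/1118726 ≈ 1.2067e+6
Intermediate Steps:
v(N) = 27 (v(N) = 1 + (20*(-⅒))*(-13) = 1 - 2*(-13) = 1 + 26 = 27)
(1206663 + v(1806)) + 1/(27245 + 1091481) = (1206663 + 27) + 1/(27245 + 1091481) = 1206690 + 1/1118726 = 1349955476941/1118726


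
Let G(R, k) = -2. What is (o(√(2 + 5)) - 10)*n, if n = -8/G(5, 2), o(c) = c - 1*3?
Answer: -52 + 4*√7 ≈ -41.417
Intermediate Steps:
o(c) = -3 + c (o(c) = c - 3 = -3 + c)
n = 4 (n = -8/(-2) = -8*(-½) = 4)
(o(√(2 + 5)) - 10)*n = ((-3 + √(2 + 5)) - 10)*4 = ((-3 + √7) - 10)*4 = (-13 + √7)*4 = -52 + 4*√7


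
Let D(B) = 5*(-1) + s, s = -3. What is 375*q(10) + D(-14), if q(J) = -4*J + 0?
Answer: -15008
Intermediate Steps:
D(B) = -8 (D(B) = 5*(-1) - 3 = -5 - 3 = -8)
q(J) = -4*J
375*q(10) + D(-14) = 375*(-4*10) - 8 = 375*(-40) - 8 = -15000 - 8 = -15008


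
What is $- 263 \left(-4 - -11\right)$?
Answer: $-1841$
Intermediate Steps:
$- 263 \left(-4 - -11\right) = - 263 \left(-4 + 11\right) = \left(-263\right) 7 = -1841$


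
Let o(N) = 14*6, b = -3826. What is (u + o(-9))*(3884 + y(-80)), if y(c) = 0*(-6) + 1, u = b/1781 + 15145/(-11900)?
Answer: 37912826001/121108 ≈ 3.1305e+5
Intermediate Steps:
o(N) = 84
u = -14500529/4238780 (u = -3826/1781 + 15145/(-11900) = -3826*1/1781 + 15145*(-1/11900) = -3826/1781 - 3029/2380 = -14500529/4238780 ≈ -3.4209)
y(c) = 1 (y(c) = 0 + 1 = 1)
(u + o(-9))*(3884 + y(-80)) = (-14500529/4238780 + 84)*(3884 + 1) = (341556991/4238780)*3885 = 37912826001/121108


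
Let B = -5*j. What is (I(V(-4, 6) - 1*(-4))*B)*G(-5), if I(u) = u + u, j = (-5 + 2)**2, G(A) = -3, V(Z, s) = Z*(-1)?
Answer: 2160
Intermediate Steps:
V(Z, s) = -Z
j = 9 (j = (-3)**2 = 9)
B = -45 (B = -5*9 = -45)
I(u) = 2*u
(I(V(-4, 6) - 1*(-4))*B)*G(-5) = ((2*(-1*(-4) - 1*(-4)))*(-45))*(-3) = ((2*(4 + 4))*(-45))*(-3) = ((2*8)*(-45))*(-3) = (16*(-45))*(-3) = -720*(-3) = 2160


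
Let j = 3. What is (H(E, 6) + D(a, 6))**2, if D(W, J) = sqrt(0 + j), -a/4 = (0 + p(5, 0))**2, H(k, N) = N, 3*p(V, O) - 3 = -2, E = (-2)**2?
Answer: (6 + sqrt(3))**2 ≈ 59.785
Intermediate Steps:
E = 4
p(V, O) = 1/3 (p(V, O) = 1 + (1/3)*(-2) = 1 - 2/3 = 1/3)
a = -4/9 (a = -4*(0 + 1/3)**2 = -4*(1/3)**2 = -4*1/9 = -4/9 ≈ -0.44444)
D(W, J) = sqrt(3) (D(W, J) = sqrt(0 + 3) = sqrt(3))
(H(E, 6) + D(a, 6))**2 = (6 + sqrt(3))**2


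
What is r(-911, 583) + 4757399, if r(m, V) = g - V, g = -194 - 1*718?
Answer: 4755904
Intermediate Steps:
g = -912 (g = -194 - 718 = -912)
r(m, V) = -912 - V
r(-911, 583) + 4757399 = (-912 - 1*583) + 4757399 = (-912 - 583) + 4757399 = -1495 + 4757399 = 4755904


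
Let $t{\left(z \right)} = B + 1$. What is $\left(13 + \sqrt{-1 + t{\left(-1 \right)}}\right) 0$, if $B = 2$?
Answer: $0$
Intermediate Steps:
$t{\left(z \right)} = 3$ ($t{\left(z \right)} = 2 + 1 = 3$)
$\left(13 + \sqrt{-1 + t{\left(-1 \right)}}\right) 0 = \left(13 + \sqrt{-1 + 3}\right) 0 = \left(13 + \sqrt{2}\right) 0 = 0$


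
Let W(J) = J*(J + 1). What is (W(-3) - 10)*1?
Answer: -4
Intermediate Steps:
W(J) = J*(1 + J)
(W(-3) - 10)*1 = (-3*(1 - 3) - 10)*1 = (-3*(-2) - 10)*1 = (6 - 10)*1 = -4*1 = -4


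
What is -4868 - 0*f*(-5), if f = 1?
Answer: -4868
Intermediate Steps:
-4868 - 0*f*(-5) = -4868 - 0*1*(-5) = -4868 - 0*(-5) = -4868 - 1*0 = -4868 + 0 = -4868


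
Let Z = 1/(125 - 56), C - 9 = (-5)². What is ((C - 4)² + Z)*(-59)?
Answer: -3663959/69 ≈ -53101.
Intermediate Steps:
C = 34 (C = 9 + (-5)² = 9 + 25 = 34)
Z = 1/69 ≈ 0.014493
((C - 4)² + Z)*(-59) = ((34 - 4)² + 1/69)*(-59) = (30² + 1/69)*(-59) = (900 + 1/69)*(-59) = (62101/69)*(-59) = -3663959/69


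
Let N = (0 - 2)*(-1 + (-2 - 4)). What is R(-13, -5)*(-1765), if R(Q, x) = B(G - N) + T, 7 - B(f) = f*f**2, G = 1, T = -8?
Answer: -3875940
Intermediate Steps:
N = 14 (N = -2*(-1 - 6) = -2*(-7) = 14)
B(f) = 7 - f**3 (B(f) = 7 - f*f**2 = 7 - f**3)
R(Q, x) = 2196 (R(Q, x) = (7 - (1 - 1*14)**3) - 8 = (7 - (1 - 14)**3) - 8 = (7 - 1*(-13)**3) - 8 = (7 - 1*(-2197)) - 8 = (7 + 2197) - 8 = 2204 - 8 = 2196)
R(-13, -5)*(-1765) = 2196*(-1765) = -3875940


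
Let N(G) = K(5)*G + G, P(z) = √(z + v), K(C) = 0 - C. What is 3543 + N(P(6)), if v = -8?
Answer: 3543 - 4*I*√2 ≈ 3543.0 - 5.6569*I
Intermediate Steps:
K(C) = -C
P(z) = √(-8 + z) (P(z) = √(z - 8) = √(-8 + z))
N(G) = -4*G (N(G) = (-1*5)*G + G = -5*G + G = -4*G)
3543 + N(P(6)) = 3543 - 4*√(-8 + 6) = 3543 - 4*I*√2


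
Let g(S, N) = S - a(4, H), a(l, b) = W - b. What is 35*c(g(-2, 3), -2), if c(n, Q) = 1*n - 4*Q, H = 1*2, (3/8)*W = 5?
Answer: -560/3 ≈ -186.67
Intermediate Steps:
W = 40/3 (W = (8/3)*5 = 40/3 ≈ 13.333)
H = 2
a(l, b) = 40/3 - b
g(S, N) = -34/3 + S (g(S, N) = S - (40/3 - 1*2) = S - (40/3 - 2) = S - 1*34/3 = S - 34/3 = -34/3 + S)
c(n, Q) = n - 4*Q
35*c(g(-2, 3), -2) = 35*((-34/3 - 2) - 4*(-2)) = 35*(-40/3 + 8) = 35*(-16/3) = -560/3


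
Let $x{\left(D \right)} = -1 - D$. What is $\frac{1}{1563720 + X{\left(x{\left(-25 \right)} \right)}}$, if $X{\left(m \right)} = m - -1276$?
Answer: $\frac{1}{1565020} \approx 6.3897 \cdot 10^{-7}$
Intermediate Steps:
$X{\left(m \right)} = 1276 + m$ ($X{\left(m \right)} = m + 1276 = 1276 + m$)
$\frac{1}{1563720 + X{\left(x{\left(-25 \right)} \right)}} = \frac{1}{1563720 + \left(1276 - -24\right)} = \frac{1}{1563720 + \left(1276 + \left(-1 + 25\right)\right)} = \frac{1}{1563720 + \left(1276 + 24\right)} = \frac{1}{1563720 + 1300} = \frac{1}{1565020}$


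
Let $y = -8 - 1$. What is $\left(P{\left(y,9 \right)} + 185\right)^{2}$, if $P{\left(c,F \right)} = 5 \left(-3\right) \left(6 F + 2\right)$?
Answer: $429025$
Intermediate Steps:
$y = -9$
$P{\left(c,F \right)} = -30 - 90 F$ ($P{\left(c,F \right)} = - 15 \left(2 + 6 F\right) = -30 - 90 F$)
$\left(P{\left(y,9 \right)} + 185\right)^{2} = \left(\left(-30 - 810\right) + 185\right)^{2} = \left(-840 + 185\right)^{2} = \left(-655\right)^{2} = 429025$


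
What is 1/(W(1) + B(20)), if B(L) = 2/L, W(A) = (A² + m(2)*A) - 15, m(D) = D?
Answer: -10/119 ≈ -0.084034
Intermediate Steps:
W(A) = -15 + A² + 2*A (W(A) = (A² + 2*A) - 15 = -15 + A² + 2*A)
1/(W(1) + B(20)) = 1/((-15 + 1² + 2*1) + 2/20) = 1/((-15 + 1 + 2) + 2*(1/20)) = 1/(-12 + ⅒) = 1/(-119/10) = -10/119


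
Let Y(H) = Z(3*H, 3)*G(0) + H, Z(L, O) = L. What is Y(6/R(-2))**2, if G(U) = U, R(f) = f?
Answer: 9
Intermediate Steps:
Y(H) = H (Y(H) = (3*H)*0 + H = 0 + H = H)
Y(6/R(-2))**2 = (6/(-2))**2 = (6*(-1/2))**2 = (-3)**2 = 9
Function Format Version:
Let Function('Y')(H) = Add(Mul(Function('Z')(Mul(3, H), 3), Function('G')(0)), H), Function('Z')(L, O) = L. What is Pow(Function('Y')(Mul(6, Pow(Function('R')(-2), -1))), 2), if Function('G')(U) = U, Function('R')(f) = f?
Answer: 9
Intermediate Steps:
Function('Y')(H) = H (Function('Y')(H) = Add(Mul(Mul(3, H), 0), H) = Add(0, H) = H)
Pow(Function('Y')(Mul(6, Pow(Function('R')(-2), -1))), 2) = Pow(Mul(6, Pow(-2, -1)), 2) = Pow(Mul(6, Rational(-1, 2)), 2) = Pow(-3, 2) = 9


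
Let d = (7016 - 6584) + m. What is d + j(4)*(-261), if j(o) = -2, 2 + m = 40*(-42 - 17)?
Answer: -1408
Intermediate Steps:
m = -2362 (m = -2 + 40*(-42 - 17) = -2 + 40*(-59) = -2 - 2360 = -2362)
d = -1930 (d = (7016 - 6584) - 2362 = 432 - 2362 = -1930)
d + j(4)*(-261) = -1930 - 2*(-261) = -1930 + 522 = -1408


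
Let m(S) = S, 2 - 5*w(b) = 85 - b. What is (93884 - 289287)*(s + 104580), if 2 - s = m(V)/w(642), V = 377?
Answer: -878704038043/43 ≈ -2.0435e+10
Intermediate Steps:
w(b) = -83/5 + b/5 (w(b) = ⅖ - (85 - b)/5 = ⅖ + (-17 + b/5) = -83/5 + b/5)
s = -59/43 (s = 2 - 377/(-83/5 + (⅕)*642) = 2 - 377/(-83/5 + 642/5) = 2 - 377/559/5 = 2 - 377*5/559 = 2 - 1*145/43 = 2 - 145/43 = -59/43 ≈ -1.3721)
(93884 - 289287)*(s + 104580) = (93884 - 289287)*(-59/43 + 104580) = -195403*4496881/43 = -878704038043/43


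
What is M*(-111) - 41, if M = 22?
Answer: -2483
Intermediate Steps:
M*(-111) - 41 = 22*(-111) - 41 = -2442 - 41 = -2483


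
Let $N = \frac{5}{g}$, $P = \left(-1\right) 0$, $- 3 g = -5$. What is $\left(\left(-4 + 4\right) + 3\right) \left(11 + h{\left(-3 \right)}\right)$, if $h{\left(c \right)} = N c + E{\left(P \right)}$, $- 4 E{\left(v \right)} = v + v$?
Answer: $6$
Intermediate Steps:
$g = \frac{5}{3}$ ($g = \left(- \frac{1}{3}\right) \left(-5\right) = \frac{5}{3} \approx 1.6667$)
$P = 0$
$E{\left(v \right)} = - \frac{v}{2}$ ($E{\left(v \right)} = - \frac{v + v}{4} = - \frac{2 v}{4} = - \frac{v}{2}$)
$N = 3$ ($N = \frac{5}{\frac{5}{3}} = 5 \cdot \frac{3}{5} = 3$)
$h{\left(c \right)} = 3 c$ ($h{\left(c \right)} = 3 c - 0 = 3 c + 0 = 3 c$)
$\left(\left(-4 + 4\right) + 3\right) \left(11 + h{\left(-3 \right)}\right) = \left(\left(-4 + 4\right) + 3\right) \left(11 + 3 \left(-3\right)\right) = \left(0 + 3\right) \left(11 - 9\right) = 3 \cdot 2 = 6$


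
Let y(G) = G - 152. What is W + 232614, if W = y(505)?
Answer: 232967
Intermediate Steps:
y(G) = -152 + G
W = 353 (W = -152 + 505 = 353)
W + 232614 = 353 + 232614 = 232967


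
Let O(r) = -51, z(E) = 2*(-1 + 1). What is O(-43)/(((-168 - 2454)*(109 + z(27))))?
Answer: 17/95266 ≈ 0.00017845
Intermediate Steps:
z(E) = 0 (z(E) = 2*0 = 0)
O(-43)/(((-168 - 2454)*(109 + z(27)))) = -51*1/((-168 - 2454)*(109 + 0)) = -51/((-2622*109)) = -51/(-285798) = -51*(-1/285798) = 17/95266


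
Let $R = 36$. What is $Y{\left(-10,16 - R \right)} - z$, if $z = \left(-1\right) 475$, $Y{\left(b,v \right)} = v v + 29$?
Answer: $904$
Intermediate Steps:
$Y{\left(b,v \right)} = 29 + v^{2}$ ($Y{\left(b,v \right)} = v^{2} + 29 = 29 + v^{2}$)
$z = -475$
$Y{\left(-10,16 - R \right)} - z = \left(29 + \left(16 - 36\right)^{2}\right) - -475 = \left(29 + \left(16 - 36\right)^{2}\right) + 475 = \left(29 + \left(-20\right)^{2}\right) + 475 = \left(29 + 400\right) + 475 = 429 + 475 = 904$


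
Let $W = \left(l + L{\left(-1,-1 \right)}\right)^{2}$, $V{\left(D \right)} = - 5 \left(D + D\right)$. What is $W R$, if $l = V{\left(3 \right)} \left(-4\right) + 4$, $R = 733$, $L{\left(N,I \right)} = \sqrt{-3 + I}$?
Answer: $11267676 + 363568 i \approx 1.1268 \cdot 10^{7} + 3.6357 \cdot 10^{5} i$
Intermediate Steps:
$V{\left(D \right)} = - 10 D$ ($V{\left(D \right)} = - 5 \cdot 2 D = - 10 D$)
$l = 124$ ($l = \left(-10\right) 3 \left(-4\right) + 4 = \left(-30\right) \left(-4\right) + 4 = 120 + 4 = 124$)
$W = \left(124 + 2 i\right)^{2}$ ($W = \left(124 + \sqrt{-3 - 1}\right)^{2} = \left(124 + \sqrt{-4}\right)^{2} = \left(124 + 2 i\right)^{2} \approx 15372.0 + 496.0 i$)
$W R = \left(15372 + 496 i\right) 733 = 11267676 + 363568 i$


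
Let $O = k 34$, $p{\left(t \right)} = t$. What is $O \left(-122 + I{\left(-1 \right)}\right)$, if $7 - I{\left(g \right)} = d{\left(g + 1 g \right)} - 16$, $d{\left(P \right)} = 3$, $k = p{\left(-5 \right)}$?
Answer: $17340$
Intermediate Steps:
$k = -5$
$O = -170$ ($O = \left(-5\right) 34 = -170$)
$I{\left(g \right)} = 20$ ($I{\left(g \right)} = 7 - \left(3 - 16\right) = 7 - -13 = 7 + 13 = 20$)
$O \left(-122 + I{\left(-1 \right)}\right) = - 170 \left(-122 + 20\right) = \left(-170\right) \left(-102\right) = 17340$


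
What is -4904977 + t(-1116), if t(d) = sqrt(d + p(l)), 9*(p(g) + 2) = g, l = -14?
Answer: -4904977 + 2*I*sqrt(2519)/3 ≈ -4.905e+6 + 33.46*I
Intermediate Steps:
p(g) = -2 + g/9
t(d) = sqrt(-32/9 + d) (t(d) = sqrt(d + (-2 + (1/9)*(-14))) = sqrt(d + (-2 - 14/9)) = sqrt(d - 32/9) = sqrt(-32/9 + d))
-4904977 + t(-1116) = -4904977 + sqrt(-32 + 9*(-1116))/3 = -4904977 + sqrt(-32 - 10044)/3 = -4904977 + sqrt(-10076)/3 = -4904977 + (2*I*sqrt(2519))/3 = -4904977 + 2*I*sqrt(2519)/3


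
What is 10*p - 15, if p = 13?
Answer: 115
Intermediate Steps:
10*p - 15 = 10*13 - 15 = 130 - 15 = 115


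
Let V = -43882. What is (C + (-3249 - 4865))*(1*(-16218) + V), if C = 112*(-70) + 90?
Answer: 953426400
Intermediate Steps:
C = -7750 (C = -7840 + 90 = -7750)
(C + (-3249 - 4865))*(1*(-16218) + V) = (-7750 + (-3249 - 4865))*(1*(-16218) - 43882) = (-7750 - 8114)*(-16218 - 43882) = -15864*(-60100) = 953426400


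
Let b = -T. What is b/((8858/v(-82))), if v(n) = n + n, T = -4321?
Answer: -354322/4429 ≈ -80.000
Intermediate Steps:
b = 4321 (b = -1*(-4321) = 4321)
v(n) = 2*n
b/((8858/v(-82))) = 4321/((8858/((2*(-82))))) = 4321/((8858/(-164))) = 4321/((8858*(-1/164))) = 4321/(-4429/82) = 4321*(-82/4429) = -354322/4429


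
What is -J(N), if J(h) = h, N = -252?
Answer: 252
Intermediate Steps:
-J(N) = -1*(-252) = 252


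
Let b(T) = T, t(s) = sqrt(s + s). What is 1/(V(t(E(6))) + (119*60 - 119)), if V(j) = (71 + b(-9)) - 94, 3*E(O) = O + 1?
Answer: 1/6989 ≈ 0.00014308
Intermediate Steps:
E(O) = 1/3 + O/3 (E(O) = (O + 1)/3 = (1 + O)/3 = 1/3 + O/3)
t(s) = sqrt(2)*sqrt(s) (t(s) = sqrt(2*s) = sqrt(2)*sqrt(s))
V(j) = -32 (V(j) = (71 - 9) - 94 = 62 - 94 = -32)
1/(V(t(E(6))) + (119*60 - 119)) = 1/(-32 + (119*60 - 119)) = 1/(-32 + (7140 - 119)) = 1/(-32 + 7021) = 1/6989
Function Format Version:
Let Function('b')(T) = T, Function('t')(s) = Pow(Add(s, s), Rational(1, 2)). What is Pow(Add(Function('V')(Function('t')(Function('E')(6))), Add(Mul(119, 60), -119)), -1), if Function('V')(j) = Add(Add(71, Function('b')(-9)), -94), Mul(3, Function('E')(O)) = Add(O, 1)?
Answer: Rational(1, 6989) ≈ 0.00014308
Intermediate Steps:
Function('E')(O) = Add(Rational(1, 3), Mul(Rational(1, 3), O)) (Function('E')(O) = Mul(Rational(1, 3), Add(O, 1)) = Mul(Rational(1, 3), Add(1, O)) = Add(Rational(1, 3), Mul(Rational(1, 3), O)))
Function('t')(s) = Mul(Pow(2, Rational(1, 2)), Pow(s, Rational(1, 2))) (Function('t')(s) = Pow(Mul(2, s), Rational(1, 2)) = Mul(Pow(2, Rational(1, 2)), Pow(s, Rational(1, 2))))
Function('V')(j) = -32 (Function('V')(j) = Add(Add(71, -9), -94) = Add(62, -94) = -32)
Pow(Add(Function('V')(Function('t')(Function('E')(6))), Add(Mul(119, 60), -119)), -1) = Pow(Add(-32, Add(Mul(119, 60), -119)), -1) = Pow(Add(-32, Add(7140, -119)), -1) = Pow(Add(-32, 7021), -1) = Pow(6989, -1) = Rational(1, 6989)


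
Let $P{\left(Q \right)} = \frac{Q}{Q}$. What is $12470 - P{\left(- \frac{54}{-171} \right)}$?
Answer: $12469$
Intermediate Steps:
$P{\left(Q \right)} = 1$
$12470 - P{\left(- \frac{54}{-171} \right)} = 12470 - 1 = 12469$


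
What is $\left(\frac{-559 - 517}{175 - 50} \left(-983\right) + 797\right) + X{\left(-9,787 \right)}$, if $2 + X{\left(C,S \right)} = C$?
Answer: $\frac{1155958}{125} \approx 9247.7$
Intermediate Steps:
$X{\left(C,S \right)} = -2 + C$
$\left(\frac{-559 - 517}{175 - 50} \left(-983\right) + 797\right) + X{\left(-9,787 \right)} = \left(\frac{-559 - 517}{175 - 50} \left(-983\right) + 797\right) - 11 = \left(- \frac{1076}{125} \left(-983\right) + 797\right) - 11 = \left(\left(-1076\right) \frac{1}{125} \left(-983\right) + 797\right) - 11 = \left(\left(- \frac{1076}{125}\right) \left(-983\right) + 797\right) - 11 = \left(\frac{1057708}{125} + 797\right) - 11 = \frac{1157333}{125} - 11 = \frac{1155958}{125}$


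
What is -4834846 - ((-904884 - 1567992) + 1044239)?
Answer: -3406209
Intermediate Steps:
-4834846 - ((-904884 - 1567992) + 1044239) = -4834846 - (-2472876 + 1044239) = -4834846 - 1*(-1428637) = -4834846 + 1428637 = -3406209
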